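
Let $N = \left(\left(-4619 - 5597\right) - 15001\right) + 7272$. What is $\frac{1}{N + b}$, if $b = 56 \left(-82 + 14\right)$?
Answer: $- \frac{1}{21753} \approx -4.5971 \cdot 10^{-5}$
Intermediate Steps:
$N = -17945$ ($N = \left(-10216 - 15001\right) + 7272 = -25217 + 7272 = -17945$)
$b = -3808$ ($b = 56 \left(-68\right) = -3808$)
$\frac{1}{N + b} = \frac{1}{-17945 - 3808} = \frac{1}{-21753} = - \frac{1}{21753}$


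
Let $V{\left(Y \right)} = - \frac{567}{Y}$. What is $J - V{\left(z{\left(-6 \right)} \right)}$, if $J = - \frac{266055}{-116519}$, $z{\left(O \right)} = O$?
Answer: $- \frac{21489981}{233038} \approx -92.217$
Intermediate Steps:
$J = \frac{266055}{116519}$ ($J = \left(-266055\right) \left(- \frac{1}{116519}\right) = \frac{266055}{116519} \approx 2.2834$)
$J - V{\left(z{\left(-6 \right)} \right)} = \frac{266055}{116519} - - \frac{567}{-6} = \frac{266055}{116519} - \left(-567\right) \left(- \frac{1}{6}\right) = \frac{266055}{116519} - \frac{189}{2} = - \frac{21489981}{233038}$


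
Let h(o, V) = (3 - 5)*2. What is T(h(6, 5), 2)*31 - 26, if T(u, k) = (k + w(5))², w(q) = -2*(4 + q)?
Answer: 7910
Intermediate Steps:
h(o, V) = -4 (h(o, V) = -2*2 = -4)
w(q) = -8 - 2*q
T(u, k) = (-18 + k)² (T(u, k) = (k + (-8 - 2*5))² = (k + (-8 - 10))² = (k - 18)² = (-18 + k)²)
T(h(6, 5), 2)*31 - 26 = (-18 + 2)²*31 - 26 = (-16)²*31 - 26 = 256*31 - 26 = 7936 - 26 = 7910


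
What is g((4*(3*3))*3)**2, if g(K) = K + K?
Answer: 46656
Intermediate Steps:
g(K) = 2*K
g((4*(3*3))*3)**2 = (2*((4*(3*3))*3))**2 = (2*((4*9)*3))**2 = (2*(36*3))**2 = (2*108)**2 = 216**2 = 46656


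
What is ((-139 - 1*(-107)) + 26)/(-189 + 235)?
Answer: -3/23 ≈ -0.13043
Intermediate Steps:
((-139 - 1*(-107)) + 26)/(-189 + 235) = ((-139 + 107) + 26)/46 = (-32 + 26)*(1/46) = -6*1/46 = -3/23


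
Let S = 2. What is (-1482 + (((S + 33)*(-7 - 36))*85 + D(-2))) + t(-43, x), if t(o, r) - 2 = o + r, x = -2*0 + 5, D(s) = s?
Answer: -129445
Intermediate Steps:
x = 5 (x = 0 + 5 = 5)
t(o, r) = 2 + o + r (t(o, r) = 2 + (o + r) = 2 + o + r)
(-1482 + (((S + 33)*(-7 - 36))*85 + D(-2))) + t(-43, x) = (-1482 + (((2 + 33)*(-7 - 36))*85 - 2)) + (2 - 43 + 5) = (-1482 + ((35*(-43))*85 - 2)) - 36 = (-1482 + (-1505*85 - 2)) - 36 = (-1482 + (-127925 - 2)) - 36 = (-1482 - 127927) - 36 = -129409 - 36 = -129445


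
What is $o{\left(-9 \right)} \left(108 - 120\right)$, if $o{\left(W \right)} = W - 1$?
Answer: $120$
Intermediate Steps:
$o{\left(W \right)} = -1 + W$ ($o{\left(W \right)} = W - 1 = -1 + W$)
$o{\left(-9 \right)} \left(108 - 120\right) = \left(-1 - 9\right) \left(108 - 120\right) = \left(-10\right) \left(-12\right) = 120$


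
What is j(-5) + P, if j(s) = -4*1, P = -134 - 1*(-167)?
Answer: 29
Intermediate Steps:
P = 33 (P = -134 + 167 = 33)
j(s) = -4
j(-5) + P = -4 + 33 = 29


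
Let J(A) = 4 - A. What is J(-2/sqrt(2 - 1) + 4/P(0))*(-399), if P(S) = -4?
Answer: -2793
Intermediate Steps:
J(-2/sqrt(2 - 1) + 4/P(0))*(-399) = (4 - (-2/sqrt(2 - 1) + 4/(-4)))*(-399) = (4 - (-2/(sqrt(1)) + 4*(-1/4)))*(-399) = (4 - (-2/1 - 1))*(-399) = (4 - (-2*1 - 1))*(-399) = (4 - (-2 - 1))*(-399) = (4 - 1*(-3))*(-399) = (4 + 3)*(-399) = 7*(-399) = -2793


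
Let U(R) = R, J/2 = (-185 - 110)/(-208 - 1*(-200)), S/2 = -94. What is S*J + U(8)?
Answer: -13857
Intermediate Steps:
S = -188 (S = 2*(-94) = -188)
J = 295/4 (J = 2*((-185 - 110)/(-208 - 1*(-200))) = 2*(-295/(-208 + 200)) = 2*(-295/(-8)) = 2*(-295*(-⅛)) = 2*(295/8) = 295/4 ≈ 73.750)
S*J + U(8) = -188*295/4 + 8 = -13865 + 8 = -13857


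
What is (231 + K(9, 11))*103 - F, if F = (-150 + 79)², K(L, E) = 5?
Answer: 19267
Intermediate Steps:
F = 5041 (F = (-71)² = 5041)
(231 + K(9, 11))*103 - F = (231 + 5)*103 - 1*5041 = 236*103 - 5041 = 24308 - 5041 = 19267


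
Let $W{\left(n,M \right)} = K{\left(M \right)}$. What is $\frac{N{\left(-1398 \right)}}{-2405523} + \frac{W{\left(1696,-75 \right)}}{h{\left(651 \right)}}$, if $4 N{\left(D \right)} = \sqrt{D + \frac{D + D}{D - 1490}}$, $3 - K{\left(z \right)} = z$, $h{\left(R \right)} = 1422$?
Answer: $\frac{13}{237} - \frac{i \sqrt{224146}}{121879832} \approx 0.054852 - 3.8845 \cdot 10^{-6} i$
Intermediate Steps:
$K{\left(z \right)} = 3 - z$
$W{\left(n,M \right)} = 3 - M$
$N{\left(D \right)} = \frac{\sqrt{D + \frac{2 D}{-1490 + D}}}{4}$ ($N{\left(D \right)} = \frac{\sqrt{D + \frac{D + D}{D - 1490}}}{4} = \frac{\sqrt{D + \frac{2 D}{-1490 + D}}}{4}$)
$\frac{N{\left(-1398 \right)}}{-2405523} + \frac{W{\left(1696,-75 \right)}}{h{\left(651 \right)}} = \frac{\frac{1}{4} \sqrt{- \frac{1398 \left(-1488 - 1398\right)}{-1490 - 1398}}}{-2405523} + \frac{3 - -75}{1422} = \frac{\sqrt{\left(-1398\right) \frac{1}{-2888} \left(-2886\right)}}{4} \left(- \frac{1}{2405523}\right) + \left(3 + 75\right) \frac{1}{1422} = \frac{\sqrt{\left(-1398\right) \left(- \frac{1}{2888}\right) \left(-2886\right)}}{4} \left(- \frac{1}{2405523}\right) + 78 \cdot \frac{1}{1422} = \frac{\sqrt{- \frac{1008657}{722}}}{4} \left(- \frac{1}{2405523}\right) + \frac{13}{237} = \frac{\frac{3}{38} i \sqrt{224146}}{4} \left(- \frac{1}{2405523}\right) + \frac{13}{237} = \frac{3 i \sqrt{224146}}{152} \left(- \frac{1}{2405523}\right) + \frac{13}{237} = - \frac{i \sqrt{224146}}{121879832} + \frac{13}{237} = \frac{13}{237} - \frac{i \sqrt{224146}}{121879832}$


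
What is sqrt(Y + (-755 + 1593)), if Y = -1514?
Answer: 26*I ≈ 26.0*I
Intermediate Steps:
sqrt(Y + (-755 + 1593)) = sqrt(-1514 + (-755 + 1593)) = sqrt(-1514 + 838) = sqrt(-676) = 26*I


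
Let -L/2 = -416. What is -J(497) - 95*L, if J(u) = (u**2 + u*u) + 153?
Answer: -573211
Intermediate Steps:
L = 832 (L = -2*(-416) = 832)
J(u) = 153 + 2*u**2 (J(u) = (u**2 + u**2) + 153 = 2*u**2 + 153 = 153 + 2*u**2)
-J(497) - 95*L = -(153 + 2*497**2) - 95*832 = -(153 + 2*247009) - 1*79040 = -(153 + 494018) - 79040 = -1*494171 - 79040 = -494171 - 79040 = -573211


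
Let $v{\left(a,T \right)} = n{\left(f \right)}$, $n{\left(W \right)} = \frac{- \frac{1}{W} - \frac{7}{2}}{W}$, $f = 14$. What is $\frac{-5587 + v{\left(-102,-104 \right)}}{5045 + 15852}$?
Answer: $- \frac{547551}{2047906} \approx -0.26737$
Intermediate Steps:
$n{\left(W \right)} = \frac{- \frac{7}{2} - \frac{1}{W}}{W}$ ($n{\left(W \right)} = \frac{- \frac{1}{W} - \frac{7}{2}}{W} = \frac{- \frac{7}{2} - \frac{1}{W}}{W}$)
$v{\left(a,T \right)} = - \frac{25}{98}$ ($v{\left(a,T \right)} = \frac{-2 - 98}{2 \cdot 196} = \frac{1}{2} \cdot \frac{1}{196} \left(-2 - 98\right) = \frac{1}{2} \cdot \frac{1}{196} \left(-100\right) = - \frac{25}{98}$)
$\frac{-5587 + v{\left(-102,-104 \right)}}{5045 + 15852} = \frac{-5587 - \frac{25}{98}}{5045 + 15852} = - \frac{547551}{98 \cdot 20897} = \left(- \frac{547551}{98}\right) \frac{1}{20897} = - \frac{547551}{2047906}$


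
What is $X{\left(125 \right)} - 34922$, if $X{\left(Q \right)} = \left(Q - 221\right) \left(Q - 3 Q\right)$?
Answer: $-10922$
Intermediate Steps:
$X{\left(Q \right)} = - 2 Q \left(-221 + Q\right)$ ($X{\left(Q \right)} = \left(-221 + Q\right) \left(- 2 Q\right) = - 2 Q \left(-221 + Q\right)$)
$X{\left(125 \right)} - 34922 = 2 \cdot 125 \left(221 - 125\right) - 34922 = 2 \cdot 125 \cdot 96 - 34922 = 24000 - 34922 = -10922$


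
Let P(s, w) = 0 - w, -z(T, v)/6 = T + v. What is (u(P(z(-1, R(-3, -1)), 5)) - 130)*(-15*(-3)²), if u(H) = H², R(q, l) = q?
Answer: 14175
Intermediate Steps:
z(T, v) = -6*T - 6*v (z(T, v) = -6*(T + v) = -6*T - 6*v)
P(s, w) = -w
(u(P(z(-1, R(-3, -1)), 5)) - 130)*(-15*(-3)²) = ((-1*5)² - 130)*(-15*(-3)²) = ((-5)² - 130)*(-15*9) = (25 - 130)*(-135) = -105*(-135) = 14175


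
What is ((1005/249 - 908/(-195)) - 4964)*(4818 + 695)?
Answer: -442151701963/16185 ≈ -2.7319e+7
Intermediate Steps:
((1005/249 - 908/(-195)) - 4964)*(4818 + 695) = ((1005*(1/249) - 908*(-1/195)) - 4964)*5513 = ((335/83 + 908/195) - 4964)*5513 = (140689/16185 - 4964)*5513 = -80201651/16185*5513 = -442151701963/16185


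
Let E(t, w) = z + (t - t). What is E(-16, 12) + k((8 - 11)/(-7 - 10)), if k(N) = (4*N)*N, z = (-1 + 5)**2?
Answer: 4660/289 ≈ 16.125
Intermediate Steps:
z = 16 (z = 4**2 = 16)
E(t, w) = 16 (E(t, w) = 16 + (t - t) = 16 + 0 = 16)
k(N) = 4*N**2
E(-16, 12) + k((8 - 11)/(-7 - 10)) = 16 + 4*((8 - 11)/(-7 - 10))**2 = 16 + 4*(-3/(-17))**2 = 16 + 4*(-3*(-1/17))**2 = 16 + 4*(3/17)**2 = 16 + 4*(9/289) = 16 + 36/289 = 4660/289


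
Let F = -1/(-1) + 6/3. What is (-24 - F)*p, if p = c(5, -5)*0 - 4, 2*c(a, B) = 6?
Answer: 108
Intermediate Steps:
c(a, B) = 3 (c(a, B) = (½)*6 = 3)
F = 3 (F = -1*(-1) + 6*(⅓) = 1 + 2 = 3)
p = -4 (p = 3*0 - 4 = 0 - 4 = -4)
(-24 - F)*p = (-24 - 1*3)*(-4) = (-24 - 3)*(-4) = -27*(-4) = 108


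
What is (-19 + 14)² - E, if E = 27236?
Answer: -27211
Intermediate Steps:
(-19 + 14)² - E = (-19 + 14)² - 1*27236 = (-5)² - 27236 = 25 - 27236 = -27211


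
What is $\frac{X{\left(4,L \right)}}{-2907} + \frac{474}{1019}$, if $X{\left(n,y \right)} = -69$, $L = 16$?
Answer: $\frac{482743}{987411} \approx 0.4889$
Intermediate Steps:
$\frac{X{\left(4,L \right)}}{-2907} + \frac{474}{1019} = - \frac{69}{-2907} + \frac{474}{1019} = \left(-69\right) \left(- \frac{1}{2907}\right) + 474 \cdot \frac{1}{1019} = \frac{23}{969} + \frac{474}{1019} = \frac{482743}{987411}$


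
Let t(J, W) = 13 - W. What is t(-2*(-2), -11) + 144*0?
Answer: 24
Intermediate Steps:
t(-2*(-2), -11) + 144*0 = (13 - 1*(-11)) + 144*0 = (13 + 11) + 0 = 24 + 0 = 24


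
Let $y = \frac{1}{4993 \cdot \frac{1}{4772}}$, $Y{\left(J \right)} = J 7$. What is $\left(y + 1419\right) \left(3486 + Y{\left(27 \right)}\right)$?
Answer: $\frac{26055158325}{4993} \approx 5.2183 \cdot 10^{6}$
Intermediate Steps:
$Y{\left(J \right)} = 7 J$
$y = \frac{4772}{4993}$ ($y = \frac{1}{4993 \cdot \frac{1}{4772}} = \frac{1}{\frac{4993}{4772}} = \frac{4772}{4993} \approx 0.95574$)
$\left(y + 1419\right) \left(3486 + Y{\left(27 \right)}\right) = \left(\frac{4772}{4993} + 1419\right) \left(3486 + 7 \cdot 27\right) = \frac{7089839 \left(3486 + 189\right)}{4993} = \frac{7089839}{4993} \cdot 3675 = \frac{26055158325}{4993}$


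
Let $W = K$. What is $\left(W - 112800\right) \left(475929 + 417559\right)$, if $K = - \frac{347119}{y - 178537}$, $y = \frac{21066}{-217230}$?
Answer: $- \frac{162864851420961485660}{1615983899} \approx -1.0078 \cdot 10^{11}$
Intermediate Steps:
$y = - \frac{3511}{36205}$ ($y = 21066 \left(- \frac{1}{217230}\right) = - \frac{3511}{36205} \approx -0.096976$)
$K = \frac{12567443395}{6463935596}$ ($K = - \frac{347119}{- \frac{3511}{36205} - 178537} = - \frac{347119}{- \frac{6463935596}{36205}} = \left(-347119\right) \left(- \frac{36205}{6463935596}\right) = \frac{12567443395}{6463935596} \approx 1.9442$)
$W = \frac{12567443395}{6463935596} \approx 1.9442$
$\left(W - 112800\right) \left(475929 + 417559\right) = \left(\frac{12567443395}{6463935596} - 112800\right) \left(475929 + 417559\right) = \left(- \frac{729119367785405}{6463935596}\right) 893488 = - \frac{162864851420961485660}{1615983899}$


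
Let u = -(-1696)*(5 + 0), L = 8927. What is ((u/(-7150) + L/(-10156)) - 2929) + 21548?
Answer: 135187618167/7261540 ≈ 18617.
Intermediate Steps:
u = 8480 (u = -(-1696)*5 = -424*(-20) = 8480)
((u/(-7150) + L/(-10156)) - 2929) + 21548 = ((8480/(-7150) + 8927/(-10156)) - 2929) + 21548 = ((8480*(-1/7150) + 8927*(-1/10156)) - 2929) + 21548 = ((-848/715 - 8927/10156) - 2929) + 21548 = (-14995093/7261540 - 2929) + 21548 = -21284045753/7261540 + 21548 = 135187618167/7261540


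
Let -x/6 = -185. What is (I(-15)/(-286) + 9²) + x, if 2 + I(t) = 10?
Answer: 170309/143 ≈ 1191.0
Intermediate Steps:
x = 1110 (x = -6*(-185) = 1110)
I(t) = 8 (I(t) = -2 + 10 = 8)
(I(-15)/(-286) + 9²) + x = (8/(-286) + 9²) + 1110 = (8*(-1/286) + 81) + 1110 = (-4/143 + 81) + 1110 = 11579/143 + 1110 = 170309/143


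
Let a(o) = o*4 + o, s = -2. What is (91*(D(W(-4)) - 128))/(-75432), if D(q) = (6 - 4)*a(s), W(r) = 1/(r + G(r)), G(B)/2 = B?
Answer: 481/2694 ≈ 0.17854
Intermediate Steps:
G(B) = 2*B
W(r) = 1/(3*r) (W(r) = 1/(r + 2*r) = 1/(3*r))
a(o) = 5*o (a(o) = 4*o + o = 5*o)
D(q) = -20 (D(q) = (6 - 4)*(5*(-2)) = 2*(-10) = -20)
(91*(D(W(-4)) - 128))/(-75432) = (91*(-20 - 128))/(-75432) = (91*(-148))*(-1/75432) = -13468*(-1/75432) = 481/2694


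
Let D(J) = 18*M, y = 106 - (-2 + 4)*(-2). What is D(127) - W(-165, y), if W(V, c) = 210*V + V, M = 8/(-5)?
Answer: 173931/5 ≈ 34786.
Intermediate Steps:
M = -8/5 (M = 8*(-⅕) = -8/5 ≈ -1.6000)
y = 110 (y = 106 - 2*(-2) = 106 - 1*(-4) = 106 + 4 = 110)
W(V, c) = 211*V
D(J) = -144/5 (D(J) = 18*(-8/5) = -144/5)
D(127) - W(-165, y) = -144/5 - 211*(-165) = -144/5 - 1*(-34815) = -144/5 + 34815 = 173931/5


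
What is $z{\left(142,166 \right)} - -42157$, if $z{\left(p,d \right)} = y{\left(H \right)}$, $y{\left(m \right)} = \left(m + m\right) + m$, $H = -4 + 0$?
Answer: $42145$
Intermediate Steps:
$H = -4$
$y{\left(m \right)} = 3 m$ ($y{\left(m \right)} = 2 m + m = 3 m$)
$z{\left(p,d \right)} = -12$ ($z{\left(p,d \right)} = 3 \left(-4\right) = -12$)
$z{\left(142,166 \right)} - -42157 = -12 - -42157 = -12 + 42157 = 42145$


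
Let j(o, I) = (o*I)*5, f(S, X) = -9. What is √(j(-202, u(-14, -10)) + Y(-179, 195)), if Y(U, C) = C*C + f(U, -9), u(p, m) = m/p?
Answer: √1827434/7 ≈ 193.12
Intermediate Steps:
j(o, I) = 5*I*o (j(o, I) = (I*o)*5 = 5*I*o)
Y(U, C) = -9 + C² (Y(U, C) = C*C - 9 = C² - 9 = -9 + C²)
√(j(-202, u(-14, -10)) + Y(-179, 195)) = √(5*(-10/(-14))*(-202) + (-9 + 195²)) = √(5*(-10*(-1/14))*(-202) + (-9 + 38025)) = √(5*(5/7)*(-202) + 38016) = √(-5050/7 + 38016) = √(261062/7) = √1827434/7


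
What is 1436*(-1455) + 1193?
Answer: -2088187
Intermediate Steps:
1436*(-1455) + 1193 = -2089380 + 1193 = -2088187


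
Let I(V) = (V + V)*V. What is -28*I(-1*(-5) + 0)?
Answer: -1400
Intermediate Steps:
I(V) = 2*V² (I(V) = (2*V)*V = 2*V²)
-28*I(-1*(-5) + 0) = -56*(-1*(-5) + 0)² = -56*(5 + 0)² = -56*5² = -56*25 = -28*50 = -1400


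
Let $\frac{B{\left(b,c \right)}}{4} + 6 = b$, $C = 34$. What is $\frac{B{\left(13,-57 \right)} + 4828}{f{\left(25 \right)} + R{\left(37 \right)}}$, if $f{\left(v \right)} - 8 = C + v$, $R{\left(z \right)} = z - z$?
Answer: $\frac{4856}{67} \approx 72.478$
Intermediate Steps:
$B{\left(b,c \right)} = -24 + 4 b$
$R{\left(z \right)} = 0$
$f{\left(v \right)} = 42 + v$ ($f{\left(v \right)} = 8 + \left(34 + v\right) = 42 + v$)
$\frac{B{\left(13,-57 \right)} + 4828}{f{\left(25 \right)} + R{\left(37 \right)}} = \frac{\left(-24 + 4 \cdot 13\right) + 4828}{\left(42 + 25\right) + 0} = \frac{\left(-24 + 52\right) + 4828}{67 + 0} = \frac{28 + 4828}{67} = 4856 \cdot \frac{1}{67} = \frac{4856}{67}$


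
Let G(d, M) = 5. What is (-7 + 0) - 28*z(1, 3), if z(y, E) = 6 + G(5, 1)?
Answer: -315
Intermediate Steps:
z(y, E) = 11 (z(y, E) = 6 + 5 = 11)
(-7 + 0) - 28*z(1, 3) = (-7 + 0) - 28*11 = -7 - 308 = -315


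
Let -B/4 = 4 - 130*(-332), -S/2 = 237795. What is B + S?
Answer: -648246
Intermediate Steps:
S = -475590 (S = -2*237795 = -475590)
B = -172656 (B = -4*(4 - 130*(-332)) = -4*(4 + 43160) = -4*43164 = -172656)
B + S = -172656 - 475590 = -648246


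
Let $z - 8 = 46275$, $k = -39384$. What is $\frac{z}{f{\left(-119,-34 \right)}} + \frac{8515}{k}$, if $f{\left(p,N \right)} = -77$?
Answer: $- \frac{1823465327}{3032568} \approx -601.29$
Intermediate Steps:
$z = 46283$ ($z = 8 + 46275 = 46283$)
$\frac{z}{f{\left(-119,-34 \right)}} + \frac{8515}{k} = \frac{46283}{-77} + \frac{8515}{-39384} = 46283 \left(- \frac{1}{77}\right) + 8515 \left(- \frac{1}{39384}\right) = - \frac{46283}{77} - \frac{8515}{39384} = - \frac{1823465327}{3032568}$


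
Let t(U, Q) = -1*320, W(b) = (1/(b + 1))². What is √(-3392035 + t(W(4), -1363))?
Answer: I*√3392355 ≈ 1841.8*I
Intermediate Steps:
W(b) = (1 + b)⁻² (W(b) = (1/(1 + b))² = (1 + b)⁻²)
t(U, Q) = -320
√(-3392035 + t(W(4), -1363)) = √(-3392035 - 320) = √(-3392355) = I*√3392355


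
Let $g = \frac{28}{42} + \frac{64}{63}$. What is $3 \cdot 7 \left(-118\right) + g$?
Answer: $- \frac{156008}{63} \approx -2476.3$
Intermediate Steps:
$g = \frac{106}{63}$ ($g = 28 \cdot \frac{1}{42} + 64 \cdot \frac{1}{63} = \frac{2}{3} + \frac{64}{63} = \frac{106}{63} \approx 1.6825$)
$3 \cdot 7 \left(-118\right) + g = 3 \cdot 7 \left(-118\right) + \frac{106}{63} = 21 \left(-118\right) + \frac{106}{63} = -2478 + \frac{106}{63} = - \frac{156008}{63}$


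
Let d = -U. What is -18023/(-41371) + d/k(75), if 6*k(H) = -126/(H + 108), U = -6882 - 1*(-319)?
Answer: -16562464092/289597 ≈ -57191.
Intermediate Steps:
U = -6563 (U = -6882 + 319 = -6563)
d = 6563 (d = -1*(-6563) = 6563)
k(H) = -21/(108 + H) (k(H) = (-126/(H + 108))/6 = (-126/(108 + H))/6 = -21/(108 + H))
-18023/(-41371) + d/k(75) = -18023/(-41371) + 6563/((-21/(108 + 75))) = -18023*(-1/41371) + 6563/((-21/183)) = 18023/41371 + 6563/((-21*1/183)) = 18023/41371 + 6563/(-7/61) = 18023/41371 + 6563*(-61/7) = 18023/41371 - 400343/7 = -16562464092/289597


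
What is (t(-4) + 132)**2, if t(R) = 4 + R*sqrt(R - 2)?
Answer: 18400 - 1088*I*sqrt(6) ≈ 18400.0 - 2665.0*I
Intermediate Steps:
t(R) = 4 + R*sqrt(-2 + R)
(t(-4) + 132)**2 = ((4 - 4*sqrt(-2 - 4)) + 132)**2 = ((4 - 4*I*sqrt(6)) + 132)**2 = (136 - 4*I*sqrt(6))**2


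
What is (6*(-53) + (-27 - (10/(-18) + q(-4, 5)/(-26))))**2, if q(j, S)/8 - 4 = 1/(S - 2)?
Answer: 9535744/81 ≈ 1.1773e+5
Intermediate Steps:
q(j, S) = 32 + 8/(-2 + S) (q(j, S) = 32 + 8/(S - 2) = 32 + 8/(-2 + S))
(6*(-53) + (-27 - (10/(-18) + q(-4, 5)/(-26))))**2 = (6*(-53) + (-27 - (10/(-18) + (8*(-7 + 4*5)/(-2 + 5))/(-26))))**2 = (-318 + (-27 - (10*(-1/18) + (8*(-7 + 20)/3)*(-1/26))))**2 = (-318 + (-27 - (-5/9 + (8*(1/3)*13)*(-1/26))))**2 = (-318 + (-27 - (-5/9 + (104/3)*(-1/26))))**2 = (-318 + (-27 - (-5/9 - 4/3)))**2 = (-318 + (-27 - 1*(-17/9)))**2 = (-318 + (-27 + 17/9))**2 = (-318 - 226/9)**2 = (-3088/9)**2 = 9535744/81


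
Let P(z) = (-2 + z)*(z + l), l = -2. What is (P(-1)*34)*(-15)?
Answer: -4590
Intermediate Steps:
P(z) = (-2 + z)**2 (P(z) = (-2 + z)*(z - 2) = (-2 + z)*(-2 + z) = (-2 + z)**2)
(P(-1)*34)*(-15) = ((4 + (-1)**2 - 4*(-1))*34)*(-15) = ((4 + 1 + 4)*34)*(-15) = (9*34)*(-15) = 306*(-15) = -4590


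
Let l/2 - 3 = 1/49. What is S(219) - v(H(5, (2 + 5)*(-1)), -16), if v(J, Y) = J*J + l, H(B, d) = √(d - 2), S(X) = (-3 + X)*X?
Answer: 2318041/49 ≈ 47307.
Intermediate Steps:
l = 296/49 (l = 6 + 2/49 = 296/49 ≈ 6.0408)
S(X) = X*(-3 + X)
H(B, d) = √(-2 + d)
v(J, Y) = 296/49 + J² (v(J, Y) = J*J + 296/49 = J² + 296/49 = 296/49 + J²)
S(219) - v(H(5, (2 + 5)*(-1)), -16) = 219*(-3 + 219) - (296/49 + (√(-2 + (2 + 5)*(-1)))²) = 219*216 - (296/49 + (√(-2 + 7*(-1)))²) = 47304 - (296/49 + (√(-2 - 7))²) = 47304 - (296/49 + (√(-9))²) = 47304 - (296/49 + (3*I)²) = 47304 - (296/49 - 9) = 47304 - 1*(-145/49) = 47304 + 145/49 = 2318041/49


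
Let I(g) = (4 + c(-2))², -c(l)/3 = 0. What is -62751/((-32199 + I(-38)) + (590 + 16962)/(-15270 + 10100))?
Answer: 162211335/83201831 ≈ 1.9496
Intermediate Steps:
c(l) = 0 (c(l) = -3*0 = 0)
I(g) = 16 (I(g) = (4 + 0)² = 4² = 16)
-62751/((-32199 + I(-38)) + (590 + 16962)/(-15270 + 10100)) = -62751/((-32199 + 16) + (590 + 16962)/(-15270 + 10100)) = -62751/(-32183 + 17552/(-5170)) = -62751/(-32183 + 17552*(-1/5170)) = -62751/(-32183 - 8776/2585) = -62751/(-83201831/2585) = -62751*(-2585/83201831) = 162211335/83201831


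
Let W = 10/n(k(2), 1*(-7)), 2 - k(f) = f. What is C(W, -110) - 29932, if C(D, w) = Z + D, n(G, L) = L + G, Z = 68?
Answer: -209058/7 ≈ -29865.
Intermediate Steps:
k(f) = 2 - f
n(G, L) = G + L
W = -10/7 (W = 10/((2 - 1*2) + 1*(-7)) = 10/((2 - 2) - 7) = 10/(0 - 7) = 10/(-7) = 10*(-⅐) = -10/7 ≈ -1.4286)
C(D, w) = 68 + D
C(W, -110) - 29932 = (68 - 10/7) - 29932 = 466/7 - 29932 = -209058/7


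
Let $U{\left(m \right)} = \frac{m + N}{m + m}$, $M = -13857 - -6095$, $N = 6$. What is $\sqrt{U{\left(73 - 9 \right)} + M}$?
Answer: $\frac{i \sqrt{496733}}{8} \approx 88.099 i$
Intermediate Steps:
$M = -7762$ ($M = -13857 + 6095 = -7762$)
$U{\left(m \right)} = \frac{6 + m}{2 m}$ ($U{\left(m \right)} = \frac{m + 6}{m + m} = \frac{6 + m}{2 m}$)
$\sqrt{U{\left(73 - 9 \right)} + M} = \sqrt{\frac{6 + \left(73 - 9\right)}{2 \left(73 - 9\right)} - 7762} = \sqrt{\frac{6 + 64}{2 \cdot 64} - 7762} = \sqrt{\frac{1}{2} \cdot \frac{1}{64} \cdot 70 - 7762} = \sqrt{\frac{35}{64} - 7762} = \sqrt{- \frac{496733}{64}} = \frac{i \sqrt{496733}}{8}$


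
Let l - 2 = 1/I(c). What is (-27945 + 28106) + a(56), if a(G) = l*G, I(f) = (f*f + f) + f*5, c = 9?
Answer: 36911/135 ≈ 273.42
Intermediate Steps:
I(f) = f**2 + 6*f (I(f) = (f**2 + f) + 5*f = (f + f**2) + 5*f = f**2 + 6*f)
l = 271/135 (l = 2 + 1/(9*(6 + 9)) = 2 + 1/(9*15) = 2 + 1/135 = 271/135 ≈ 2.0074)
a(G) = 271*G/135
(-27945 + 28106) + a(56) = (-27945 + 28106) + (271/135)*56 = 161 + 15176/135 = 36911/135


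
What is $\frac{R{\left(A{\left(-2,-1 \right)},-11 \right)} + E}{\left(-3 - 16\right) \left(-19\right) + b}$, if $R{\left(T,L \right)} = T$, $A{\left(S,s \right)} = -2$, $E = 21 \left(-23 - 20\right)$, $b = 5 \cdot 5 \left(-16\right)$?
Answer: $\frac{905}{39} \approx 23.205$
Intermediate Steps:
$b = -400$ ($b = 25 \left(-16\right) = -400$)
$E = -903$ ($E = 21 \left(-43\right) = -903$)
$\frac{R{\left(A{\left(-2,-1 \right)},-11 \right)} + E}{\left(-3 - 16\right) \left(-19\right) + b} = \frac{-2 - 903}{\left(-3 - 16\right) \left(-19\right) - 400} = - \frac{905}{\left(-19\right) \left(-19\right) - 400} = - \frac{905}{361 - 400} = - \frac{905}{-39} = \left(-905\right) \left(- \frac{1}{39}\right) = \frac{905}{39}$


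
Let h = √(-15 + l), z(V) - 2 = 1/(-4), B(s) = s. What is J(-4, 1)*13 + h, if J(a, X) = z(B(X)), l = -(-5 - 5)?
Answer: 91/4 + I*√5 ≈ 22.75 + 2.2361*I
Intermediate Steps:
l = 10 (l = -1*(-10) = 10)
z(V) = 7/4 (z(V) = 2 + 1/(-4) = 2 - ¼ = 7/4)
J(a, X) = 7/4
h = I*√5 (h = √(-15 + 10) = √(-5) = I*√5 ≈ 2.2361*I)
J(-4, 1)*13 + h = (7/4)*13 + I*√5 = 91/4 + I*√5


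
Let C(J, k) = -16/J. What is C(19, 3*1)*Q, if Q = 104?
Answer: -1664/19 ≈ -87.579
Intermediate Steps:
C(19, 3*1)*Q = -16/19*104 = -1664/19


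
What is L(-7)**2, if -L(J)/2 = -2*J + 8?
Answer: 1936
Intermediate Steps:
L(J) = -16 + 4*J (L(J) = -2*(-2*J + 8) = -2*(8 - 2*J) = -16 + 4*J)
L(-7)**2 = (-16 + 4*(-7))**2 = (-16 - 28)**2 = (-44)**2 = 1936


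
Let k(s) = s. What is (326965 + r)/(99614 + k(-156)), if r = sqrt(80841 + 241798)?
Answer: 326965/99458 + sqrt(322639)/99458 ≈ 3.2932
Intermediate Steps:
r = sqrt(322639) ≈ 568.01
(326965 + r)/(99614 + k(-156)) = (326965 + sqrt(322639))/(99614 - 156) = (326965 + sqrt(322639))/99458 = (326965 + sqrt(322639))*(1/99458) = 326965/99458 + sqrt(322639)/99458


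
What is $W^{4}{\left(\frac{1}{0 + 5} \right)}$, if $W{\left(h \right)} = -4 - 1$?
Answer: $625$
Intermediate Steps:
$W{\left(h \right)} = -5$ ($W{\left(h \right)} = -4 - 1 = -5$)
$W^{4}{\left(\frac{1}{0 + 5} \right)} = \left(-5\right)^{4} = 625$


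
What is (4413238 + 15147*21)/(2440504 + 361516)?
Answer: 946265/560404 ≈ 1.6885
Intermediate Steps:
(4413238 + 15147*21)/(2440504 + 361516) = (4413238 + 318087)/2802020 = 4731325*(1/2802020) = 946265/560404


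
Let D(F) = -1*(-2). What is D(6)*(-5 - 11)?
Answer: -32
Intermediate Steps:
D(F) = 2
D(6)*(-5 - 11) = 2*(-5 - 11) = 2*(-16) = -32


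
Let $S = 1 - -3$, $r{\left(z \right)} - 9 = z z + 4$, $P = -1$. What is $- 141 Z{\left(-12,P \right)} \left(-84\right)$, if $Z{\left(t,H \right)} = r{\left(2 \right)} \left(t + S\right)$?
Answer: $-1610784$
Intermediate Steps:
$r{\left(z \right)} = 13 + z^{2}$ ($r{\left(z \right)} = 9 + \left(z z + 4\right) = 9 + \left(z^{2} + 4\right) = 9 + \left(4 + z^{2}\right) = 13 + z^{2}$)
$S = 4$ ($S = 1 + 3 = 4$)
$Z{\left(t,H \right)} = 68 + 17 t$ ($Z{\left(t,H \right)} = \left(13 + 2^{2}\right) \left(t + 4\right) = \left(13 + 4\right) \left(4 + t\right) = 17 \left(4 + t\right) = 68 + 17 t$)
$- 141 Z{\left(-12,P \right)} \left(-84\right) = - 141 \left(68 + 17 \left(-12\right)\right) \left(-84\right) = - 141 \left(68 - 204\right) \left(-84\right) = \left(-141\right) \left(-136\right) \left(-84\right) = 19176 \left(-84\right) = -1610784$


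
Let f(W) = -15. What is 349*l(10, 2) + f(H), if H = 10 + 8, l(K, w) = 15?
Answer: 5220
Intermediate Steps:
H = 18
349*l(10, 2) + f(H) = 349*15 - 15 = 5235 - 15 = 5220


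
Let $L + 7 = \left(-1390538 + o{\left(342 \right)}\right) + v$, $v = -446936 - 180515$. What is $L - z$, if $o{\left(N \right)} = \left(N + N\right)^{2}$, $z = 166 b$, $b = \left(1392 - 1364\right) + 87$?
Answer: $-1569230$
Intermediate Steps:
$b = 115$ ($b = 28 + 87 = 115$)
$v = -627451$ ($v = -446936 - 180515 = -627451$)
$z = 19090$ ($z = 166 \cdot 115 = 19090$)
$o{\left(N \right)} = 4 N^{2}$ ($o{\left(N \right)} = \left(2 N\right)^{2} = 4 N^{2}$)
$L = -1550140$ ($L = -7 - \left(2017989 - 467856\right) = -7 + \left(\left(-1390538 + 4 \cdot 116964\right) - 627451\right) = -7 + \left(\left(-1390538 + 467856\right) - 627451\right) = -7 - 1550133 = -1550140$)
$L - z = -1550140 - 19090 = -1569230$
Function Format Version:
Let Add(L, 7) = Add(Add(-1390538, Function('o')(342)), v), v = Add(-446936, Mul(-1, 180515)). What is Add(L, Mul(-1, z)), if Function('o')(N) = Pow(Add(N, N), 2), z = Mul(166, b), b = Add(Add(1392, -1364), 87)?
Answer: -1569230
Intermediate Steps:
b = 115 (b = Add(28, 87) = 115)
v = -627451 (v = Add(-446936, -180515) = -627451)
z = 19090 (z = Mul(166, 115) = 19090)
Function('o')(N) = Mul(4, Pow(N, 2)) (Function('o')(N) = Pow(Mul(2, N), 2) = Mul(4, Pow(N, 2)))
L = -1550140 (L = Add(-7, Add(Add(-1390538, Mul(4, Pow(342, 2))), -627451)) = Add(-7, Add(Add(-1390538, Mul(4, 116964)), -627451)) = Add(-7, Add(Add(-1390538, 467856), -627451)) = Add(-7, Add(-922682, -627451)) = Add(-7, -1550133) = -1550140)
Add(L, Mul(-1, z)) = Add(-1550140, Mul(-1, 19090)) = Add(-1550140, -19090) = -1569230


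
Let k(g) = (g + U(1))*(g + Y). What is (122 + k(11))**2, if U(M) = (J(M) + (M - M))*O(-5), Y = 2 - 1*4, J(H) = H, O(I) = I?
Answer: 30976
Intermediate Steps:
Y = -2 (Y = 2 - 4 = -2)
U(M) = -5*M (U(M) = (M + (M - M))*(-5) = (M + 0)*(-5) = M*(-5) = -5*M)
k(g) = (-5 + g)*(-2 + g) (k(g) = (g - 5*1)*(g - 2) = (g - 5)*(-2 + g) = (-5 + g)*(-2 + g))
(122 + k(11))**2 = (122 + (10 + 11**2 - 7*11))**2 = (122 + (10 + 121 - 77))**2 = (122 + 54)**2 = 176**2 = 30976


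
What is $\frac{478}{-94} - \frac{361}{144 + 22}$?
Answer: $- \frac{56641}{7802} \approx -7.2598$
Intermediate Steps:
$\frac{478}{-94} - \frac{361}{144 + 22} = 478 \left(- \frac{1}{94}\right) - \frac{361}{166} = - \frac{239}{47} - \frac{361}{166} = - \frac{56641}{7802}$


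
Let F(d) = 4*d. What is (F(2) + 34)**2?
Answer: 1764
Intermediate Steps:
(F(2) + 34)**2 = (4*2 + 34)**2 = (8 + 34)**2 = 42**2 = 1764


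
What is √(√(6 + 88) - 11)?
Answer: √(-11 + √94) ≈ 1.1422*I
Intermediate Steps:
√(√(6 + 88) - 11) = √(√94 - 11) = √(-11 + √94)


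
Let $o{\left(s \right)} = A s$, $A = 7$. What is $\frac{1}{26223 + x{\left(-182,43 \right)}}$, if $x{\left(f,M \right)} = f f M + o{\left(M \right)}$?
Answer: $\frac{1}{1450856} \approx 6.8925 \cdot 10^{-7}$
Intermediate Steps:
$o{\left(s \right)} = 7 s$
$x{\left(f,M \right)} = 7 M + M f^{2}$ ($x{\left(f,M \right)} = f f M + 7 M = f^{2} M + 7 M = M f^{2} + 7 M = 7 M + M f^{2}$)
$\frac{1}{26223 + x{\left(-182,43 \right)}} = \frac{1}{26223 + 43 \left(7 + \left(-182\right)^{2}\right)} = \frac{1}{26223 + 43 \left(7 + 33124\right)} = \frac{1}{26223 + 43 \cdot 33131} = \frac{1}{26223 + 1424633} = \frac{1}{1450856}$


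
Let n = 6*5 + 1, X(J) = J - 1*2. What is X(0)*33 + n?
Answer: -35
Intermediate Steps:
X(J) = -2 + J (X(J) = J - 2 = -2 + J)
n = 31 (n = 30 + 1 = 31)
X(0)*33 + n = (-2 + 0)*33 + 31 = -2*33 + 31 = -66 + 31 = -35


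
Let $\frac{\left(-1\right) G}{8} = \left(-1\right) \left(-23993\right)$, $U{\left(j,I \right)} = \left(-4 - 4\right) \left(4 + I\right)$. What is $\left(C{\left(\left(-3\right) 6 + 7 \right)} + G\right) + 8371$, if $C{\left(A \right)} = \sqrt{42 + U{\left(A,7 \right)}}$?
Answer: $-183573 + i \sqrt{46} \approx -1.8357 \cdot 10^{5} + 6.7823 i$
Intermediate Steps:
$U{\left(j,I \right)} = -32 - 8 I$ ($U{\left(j,I \right)} = - 8 \left(4 + I\right) = -32 - 8 I$)
$C{\left(A \right)} = i \sqrt{46}$ ($C{\left(A \right)} = \sqrt{42 - 88} = \sqrt{-46} = i \sqrt{46}$)
$G = -191944$ ($G = - 8 \left(\left(-1\right) \left(-23993\right)\right) = \left(-8\right) 23993 = -191944$)
$\left(C{\left(\left(-3\right) 6 + 7 \right)} + G\right) + 8371 = \left(i \sqrt{46} - 191944\right) + 8371 = \left(-191944 + i \sqrt{46}\right) + 8371 = -183573 + i \sqrt{46}$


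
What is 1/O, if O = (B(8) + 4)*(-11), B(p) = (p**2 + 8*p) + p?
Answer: -1/1540 ≈ -0.00064935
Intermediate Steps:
B(p) = p**2 + 9*p
O = -1540 (O = (8*(9 + 8) + 4)*(-11) = (8*17 + 4)*(-11) = (136 + 4)*(-11) = 140*(-11) = -1540)
1/O = 1/(-1540) = -1/1540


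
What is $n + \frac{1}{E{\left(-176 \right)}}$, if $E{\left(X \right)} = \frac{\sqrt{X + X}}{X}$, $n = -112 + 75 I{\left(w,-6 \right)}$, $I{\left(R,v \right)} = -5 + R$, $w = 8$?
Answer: $113 + 2 i \sqrt{22} \approx 113.0 + 9.3808 i$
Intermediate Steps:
$n = 113$ ($n = -112 + 75 \left(-5 + 8\right) = -112 + 75 \cdot 3 = -112 + 225 = 113$)
$E{\left(X \right)} = \frac{\sqrt{2}}{\sqrt{X}}$ ($E{\left(X \right)} = \frac{\sqrt{2 X}}{X} = \frac{\sqrt{2} \sqrt{X}}{X} = \frac{\sqrt{2}}{\sqrt{X}}$)
$n + \frac{1}{E{\left(-176 \right)}} = 113 + \frac{1}{\sqrt{2} \frac{1}{\sqrt{-176}}} = 113 + \frac{1}{\sqrt{2} \left(- \frac{i \sqrt{11}}{44}\right)} = 113 + \frac{1}{\left(- \frac{1}{44}\right) i \sqrt{22}} = 113 + 2 i \sqrt{22}$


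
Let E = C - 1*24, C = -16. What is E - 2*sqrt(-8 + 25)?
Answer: -40 - 2*sqrt(17) ≈ -48.246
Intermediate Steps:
E = -40 (E = -16 - 1*24 = -16 - 24 = -40)
E - 2*sqrt(-8 + 25) = -40 - 2*sqrt(-8 + 25) = -40 - 2*sqrt(17)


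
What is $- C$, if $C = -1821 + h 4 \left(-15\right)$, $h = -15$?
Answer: $921$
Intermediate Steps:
$C = -921$ ($C = -1821 + \left(-15\right) 4 \left(-15\right) = -1821 - -900 = -1821 + 900 = -921$)
$- C = \left(-1\right) \left(-921\right) = 921$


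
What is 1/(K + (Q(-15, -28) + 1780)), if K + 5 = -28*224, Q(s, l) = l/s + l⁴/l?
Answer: -15/396707 ≈ -3.7811e-5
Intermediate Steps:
Q(s, l) = l³ + l/s (Q(s, l) = l/s + l³ = l³ + l/s)
K = -6277 (K = -5 - 28*224 = -5 - 6272 = -6277)
1/(K + (Q(-15, -28) + 1780)) = 1/(-6277 + (((-28)³ - 28/(-15)) + 1780)) = 1/(-6277 + ((-21952 - 28*(-1/15)) + 1780)) = 1/(-6277 + ((-21952 + 28/15) + 1780)) = 1/(-6277 + (-329252/15 + 1780)) = 1/(-6277 - 302552/15) = 1/(-396707/15) = -15/396707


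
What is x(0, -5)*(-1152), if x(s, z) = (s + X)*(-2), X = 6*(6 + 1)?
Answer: 96768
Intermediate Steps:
X = 42 (X = 6*7 = 42)
x(s, z) = -84 - 2*s (x(s, z) = (s + 42)*(-2) = (42 + s)*(-2) = -84 - 2*s)
x(0, -5)*(-1152) = (-84 - 2*0)*(-1152) = (-84 + 0)*(-1152) = -84*(-1152) = 96768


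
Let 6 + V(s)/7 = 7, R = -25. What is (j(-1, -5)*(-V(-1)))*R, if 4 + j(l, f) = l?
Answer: -875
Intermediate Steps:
V(s) = 7 (V(s) = -42 + 7*7 = -42 + 49 = 7)
j(l, f) = -4 + l
(j(-1, -5)*(-V(-1)))*R = ((-4 - 1)*(-1*7))*(-25) = -5*(-7)*(-25) = 35*(-25) = -875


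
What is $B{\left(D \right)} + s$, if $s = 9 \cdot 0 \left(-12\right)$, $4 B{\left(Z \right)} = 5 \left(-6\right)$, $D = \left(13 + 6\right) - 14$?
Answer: $- \frac{15}{2} \approx -7.5$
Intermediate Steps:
$D = 5$ ($D = 19 - 14 = 5$)
$B{\left(Z \right)} = - \frac{15}{2}$ ($B{\left(Z \right)} = \frac{5 \left(-6\right)}{4} = \frac{1}{4} \left(-30\right) = - \frac{15}{2}$)
$s = 0$ ($s = 0 \left(-12\right) = 0$)
$B{\left(D \right)} + s = - \frac{15}{2} + 0 = - \frac{15}{2}$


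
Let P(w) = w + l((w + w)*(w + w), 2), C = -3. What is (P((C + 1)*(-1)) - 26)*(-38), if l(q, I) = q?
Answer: 304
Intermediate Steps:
P(w) = w + 4*w**2 (P(w) = w + (w + w)*(w + w) = w + (2*w)*(2*w) = w + 4*w**2)
(P((C + 1)*(-1)) - 26)*(-38) = (((-3 + 1)*(-1))*(1 + 4*((-3 + 1)*(-1))) - 26)*(-38) = ((-2*(-1))*(1 + 4*(-2*(-1))) - 26)*(-38) = (2*(1 + 4*2) - 26)*(-38) = (2*(1 + 8) - 26)*(-38) = (2*9 - 26)*(-38) = (18 - 26)*(-38) = -8*(-38) = 304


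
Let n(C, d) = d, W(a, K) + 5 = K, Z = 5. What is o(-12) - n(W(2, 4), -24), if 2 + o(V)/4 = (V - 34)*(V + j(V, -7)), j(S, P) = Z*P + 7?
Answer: 7376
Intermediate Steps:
W(a, K) = -5 + K
j(S, P) = 7 + 5*P (j(S, P) = 5*P + 7 = 7 + 5*P)
o(V) = -8 + 4*(-34 + V)*(-28 + V) (o(V) = -8 + 4*((V - 34)*(V + (7 + 5*(-7)))) = -8 + 4*((-34 + V)*(V + (7 - 35))) = -8 + 4*((-34 + V)*(V - 28)) = -8 + 4*((-34 + V)*(-28 + V)) = -8 + 4*(-34 + V)*(-28 + V))
o(-12) - n(W(2, 4), -24) = (3800 - 248*(-12) + 4*(-12)²) - 1*(-24) = (3800 + 2976 + 4*144) + 24 = (3800 + 2976 + 576) + 24 = 7352 + 24 = 7376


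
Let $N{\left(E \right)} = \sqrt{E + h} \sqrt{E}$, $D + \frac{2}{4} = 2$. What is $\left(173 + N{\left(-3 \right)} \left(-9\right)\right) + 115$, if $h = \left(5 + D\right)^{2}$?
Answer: $288 - \frac{9 i \sqrt{471}}{2} \approx 288.0 - 97.661 i$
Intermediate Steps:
$D = \frac{3}{2}$ ($D = - \frac{1}{2} + 2 = \frac{3}{2} \approx 1.5$)
$h = \frac{169}{4}$ ($h = \left(5 + \frac{3}{2}\right)^{2} = \left(\frac{13}{2}\right)^{2} = \frac{169}{4} \approx 42.25$)
$N{\left(E \right)} = \sqrt{E} \sqrt{\frac{169}{4} + E}$ ($N{\left(E \right)} = \sqrt{E + \frac{169}{4}} \sqrt{E} = \sqrt{\frac{169}{4} + E} \sqrt{E} = \sqrt{E} \sqrt{\frac{169}{4} + E}$)
$\left(173 + N{\left(-3 \right)} \left(-9\right)\right) + 115 = \left(173 + \frac{\sqrt{-3} \sqrt{169 + 4 \left(-3\right)}}{2} \left(-9\right)\right) + 115 = \left(173 + \frac{i \sqrt{3} \sqrt{169 - 12}}{2} \left(-9\right)\right) + 115 = \left(173 + \frac{i \sqrt{3} \sqrt{157}}{2} \left(-9\right)\right) + 115 = \left(173 + \frac{i \sqrt{471}}{2} \left(-9\right)\right) + 115 = \left(173 - \frac{9 i \sqrt{471}}{2}\right) + 115 = 288 - \frac{9 i \sqrt{471}}{2}$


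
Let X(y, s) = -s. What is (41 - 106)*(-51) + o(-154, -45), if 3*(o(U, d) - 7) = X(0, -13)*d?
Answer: 3127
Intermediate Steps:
o(U, d) = 7 + 13*d/3 (o(U, d) = 7 + ((-1*(-13))*d)/3 = 7 + (13*d)/3 = 7 + 13*d/3)
(41 - 106)*(-51) + o(-154, -45) = (41 - 106)*(-51) + (7 + (13/3)*(-45)) = -65*(-51) + (7 - 195) = 3315 - 188 = 3127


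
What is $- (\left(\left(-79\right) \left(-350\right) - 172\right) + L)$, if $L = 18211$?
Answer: $-45689$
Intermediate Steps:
$- (\left(\left(-79\right) \left(-350\right) - 172\right) + L) = - (\left(\left(-79\right) \left(-350\right) - 172\right) + 18211) = - (\left(27650 - 172\right) + 18211) = - (27478 + 18211) = \left(-1\right) 45689 = -45689$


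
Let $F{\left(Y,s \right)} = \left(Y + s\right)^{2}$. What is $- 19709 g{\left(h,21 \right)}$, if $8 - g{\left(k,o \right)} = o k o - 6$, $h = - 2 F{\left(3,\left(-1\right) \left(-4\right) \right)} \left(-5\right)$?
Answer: $4258641884$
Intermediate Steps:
$h = 490$ ($h = - 2 \left(3 - -4\right)^{2} \left(-5\right) = - 2 \left(3 + 4\right)^{2} \left(-5\right) = - 2 \cdot 7^{2} \left(-5\right) = \left(-2\right) 49 \left(-5\right) = \left(-98\right) \left(-5\right) = 490$)
$g{\left(k,o \right)} = 14 - k o^{2}$ ($g{\left(k,o \right)} = 8 - \left(o k o - 6\right) = 8 - \left(k o o - 6\right) = 8 - \left(k o^{2} - 6\right) = 8 - \left(-6 + k o^{2}\right) = 14 - k o^{2}$)
$- 19709 g{\left(h,21 \right)} = - 19709 \left(14 - 490 \cdot 21^{2}\right) = - 19709 \left(14 - 490 \cdot 441\right) = - 19709 \left(14 - 216090\right) = \left(-19709\right) \left(-216076\right) = 4258641884$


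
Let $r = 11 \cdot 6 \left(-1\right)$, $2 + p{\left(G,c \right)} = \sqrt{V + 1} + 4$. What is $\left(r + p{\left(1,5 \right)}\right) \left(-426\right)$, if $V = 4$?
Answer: $27264 - 426 \sqrt{5} \approx 26311.0$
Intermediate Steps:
$p{\left(G,c \right)} = 2 + \sqrt{5}$ ($p{\left(G,c \right)} = -2 + \left(\sqrt{4 + 1} + 4\right) = -2 + \left(\sqrt{5} + 4\right) = -2 + \left(4 + \sqrt{5}\right) = 2 + \sqrt{5}$)
$r = -66$ ($r = 11 \left(-6\right) = -66$)
$\left(r + p{\left(1,5 \right)}\right) \left(-426\right) = \left(-66 + \left(2 + \sqrt{5}\right)\right) \left(-426\right) = \left(-64 + \sqrt{5}\right) \left(-426\right) = 27264 - 426 \sqrt{5}$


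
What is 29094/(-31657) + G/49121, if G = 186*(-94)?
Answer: -1982617362/1555023497 ≈ -1.2750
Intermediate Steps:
G = -17484
29094/(-31657) + G/49121 = 29094/(-31657) - 17484/49121 = 29094*(-1/31657) - 17484*1/49121 = -29094/31657 - 17484/49121 = -1982617362/1555023497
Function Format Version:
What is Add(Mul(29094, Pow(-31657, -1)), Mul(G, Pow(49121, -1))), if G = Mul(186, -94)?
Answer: Rational(-1982617362, 1555023497) ≈ -1.2750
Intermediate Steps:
G = -17484
Add(Mul(29094, Pow(-31657, -1)), Mul(G, Pow(49121, -1))) = Add(Mul(29094, Pow(-31657, -1)), Mul(-17484, Pow(49121, -1))) = Add(Mul(29094, Rational(-1, 31657)), Mul(-17484, Rational(1, 49121))) = Add(Rational(-29094, 31657), Rational(-17484, 49121)) = Rational(-1982617362, 1555023497)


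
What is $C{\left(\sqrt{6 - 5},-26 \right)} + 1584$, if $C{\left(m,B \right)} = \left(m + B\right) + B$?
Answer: $1533$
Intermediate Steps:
$C{\left(m,B \right)} = m + 2 B$ ($C{\left(m,B \right)} = \left(B + m\right) + B = m + 2 B$)
$C{\left(\sqrt{6 - 5},-26 \right)} + 1584 = \left(\sqrt{6 - 5} + 2 \left(-26\right)\right) + 1584 = \left(\sqrt{1} - 52\right) + 1584 = \left(1 - 52\right) + 1584 = -51 + 1584 = 1533$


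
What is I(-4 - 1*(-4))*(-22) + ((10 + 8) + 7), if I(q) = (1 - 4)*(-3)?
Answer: -173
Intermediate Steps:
I(q) = 9 (I(q) = -3*(-3) = 9)
I(-4 - 1*(-4))*(-22) + ((10 + 8) + 7) = 9*(-22) + ((10 + 8) + 7) = -198 + (18 + 7) = -198 + 25 = -173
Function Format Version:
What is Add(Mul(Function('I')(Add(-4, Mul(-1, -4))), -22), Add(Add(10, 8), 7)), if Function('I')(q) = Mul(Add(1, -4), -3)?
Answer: -173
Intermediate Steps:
Function('I')(q) = 9 (Function('I')(q) = Mul(-3, -3) = 9)
Add(Mul(Function('I')(Add(-4, Mul(-1, -4))), -22), Add(Add(10, 8), 7)) = Add(Mul(9, -22), Add(Add(10, 8), 7)) = Add(-198, Add(18, 7)) = Add(-198, 25) = -173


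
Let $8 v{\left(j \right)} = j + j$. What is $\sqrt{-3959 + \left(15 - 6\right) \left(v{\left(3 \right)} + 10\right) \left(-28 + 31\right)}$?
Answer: $\frac{5 i \sqrt{587}}{2} \approx 60.57 i$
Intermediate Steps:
$v{\left(j \right)} = \frac{j}{4}$ ($v{\left(j \right)} = \frac{j + j}{8} = \frac{2 j}{8} = \frac{j}{4}$)
$\sqrt{-3959 + \left(15 - 6\right) \left(v{\left(3 \right)} + 10\right) \left(-28 + 31\right)} = \sqrt{-3959 + \left(15 - 6\right) \left(\frac{1}{4} \cdot 3 + 10\right) \left(-28 + 31\right)} = \sqrt{-3959 + 9 \left(\frac{3}{4} + 10\right) 3} = \sqrt{-3959 + 9 \cdot \frac{43}{4} \cdot 3} = \sqrt{-3959 + \frac{387}{4} \cdot 3} = \sqrt{-3959 + \frac{1161}{4}} = \sqrt{- \frac{14675}{4}} = \frac{5 i \sqrt{587}}{2}$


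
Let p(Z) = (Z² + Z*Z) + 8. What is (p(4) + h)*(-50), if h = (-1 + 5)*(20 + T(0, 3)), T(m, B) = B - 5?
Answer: -5600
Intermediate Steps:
T(m, B) = -5 + B
p(Z) = 8 + 2*Z² (p(Z) = (Z² + Z²) + 8 = 2*Z² + 8 = 8 + 2*Z²)
h = 72 (h = (-1 + 5)*(20 + (-5 + 3)) = 4*(20 - 2) = 4*18 = 72)
(p(4) + h)*(-50) = ((8 + 2*4²) + 72)*(-50) = ((8 + 2*16) + 72)*(-50) = ((8 + 32) + 72)*(-50) = (40 + 72)*(-50) = 112*(-50) = -5600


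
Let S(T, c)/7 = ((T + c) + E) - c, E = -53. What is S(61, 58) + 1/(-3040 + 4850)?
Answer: 101361/1810 ≈ 56.001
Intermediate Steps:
S(T, c) = -371 + 7*T (S(T, c) = 7*(((T + c) - 53) - c) = 7*((-53 + T + c) - c) = 7*(-53 + T) = -371 + 7*T)
S(61, 58) + 1/(-3040 + 4850) = (-371 + 7*61) + 1/(-3040 + 4850) = (-371 + 427) + 1/1810 = 56 + 1/1810 = 101361/1810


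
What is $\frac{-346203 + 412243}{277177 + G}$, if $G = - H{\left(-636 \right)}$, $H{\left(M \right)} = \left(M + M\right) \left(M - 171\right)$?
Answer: $- \frac{66040}{749327} \approx -0.088132$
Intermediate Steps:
$H{\left(M \right)} = 2 M \left(-171 + M\right)$
$G = -1026504$ ($G = - 2 \left(-636\right) \left(-171 - 636\right) = - 2 \left(-636\right) \left(-807\right) = \left(-1\right) 1026504 = -1026504$)
$\frac{-346203 + 412243}{277177 + G} = \frac{-346203 + 412243}{277177 - 1026504} = \frac{66040}{-749327} = 66040 \left(- \frac{1}{749327}\right) = - \frac{66040}{749327}$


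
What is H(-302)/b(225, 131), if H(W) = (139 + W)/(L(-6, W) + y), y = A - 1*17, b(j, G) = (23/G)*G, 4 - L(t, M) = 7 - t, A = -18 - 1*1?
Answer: 163/1035 ≈ 0.15749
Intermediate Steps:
A = -19 (A = -18 - 1 = -19)
L(t, M) = -3 + t (L(t, M) = 4 - (7 - t) = 4 + (-7 + t) = -3 + t)
b(j, G) = 23
y = -36 (y = -19 - 1*17 = -19 - 17 = -36)
H(W) = -139/45 - W/45 (H(W) = (139 + W)/((-3 - 6) - 36) = (139 + W)/(-9 - 36) = (139 + W)/(-45) = (139 + W)*(-1/45) = -139/45 - W/45)
H(-302)/b(225, 131) = (-139/45 - 1/45*(-302))/23 = (-139/45 + 302/45)*(1/23) = (163/45)*(1/23) = 163/1035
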